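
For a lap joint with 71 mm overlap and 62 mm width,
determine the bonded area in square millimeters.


Area = 71 * 62 = 4402 mm^2

4402


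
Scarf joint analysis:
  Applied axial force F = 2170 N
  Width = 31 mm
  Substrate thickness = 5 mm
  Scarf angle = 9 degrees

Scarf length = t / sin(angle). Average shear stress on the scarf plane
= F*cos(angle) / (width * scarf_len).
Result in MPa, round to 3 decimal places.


Scarf length = 5 / sin(9 deg) = 31.9623 mm
cos(9 deg) = 0.987688
Shear = 2170 * 0.987688 / (31 * 31.9623)
= 2.163 MPa

2.163


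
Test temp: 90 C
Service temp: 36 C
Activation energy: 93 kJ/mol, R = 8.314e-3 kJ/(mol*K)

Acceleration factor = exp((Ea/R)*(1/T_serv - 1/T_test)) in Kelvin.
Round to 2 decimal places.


AF = exp((93/0.008314)*(1/309.15 - 1/363.15))
= 217.10

217.10


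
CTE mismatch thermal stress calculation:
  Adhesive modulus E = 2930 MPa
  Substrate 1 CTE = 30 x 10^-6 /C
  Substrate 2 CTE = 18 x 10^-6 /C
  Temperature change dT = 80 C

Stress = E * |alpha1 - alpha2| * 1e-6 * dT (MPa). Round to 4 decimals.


delta_alpha = |30 - 18| = 12 x 10^-6/C
Stress = 2930 * 12e-6 * 80
= 2.8128 MPa

2.8128


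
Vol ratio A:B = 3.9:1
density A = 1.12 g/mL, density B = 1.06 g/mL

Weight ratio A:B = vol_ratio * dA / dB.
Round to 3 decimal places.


Weight ratio = 3.9 * 1.12 / 1.06
= 4.121

4.121


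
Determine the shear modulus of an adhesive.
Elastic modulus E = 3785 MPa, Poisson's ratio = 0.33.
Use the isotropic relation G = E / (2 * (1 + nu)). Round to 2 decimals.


G = 3785 / (2*(1+0.33)) = 3785 / 2.66
= 1422.93 MPa

1422.93


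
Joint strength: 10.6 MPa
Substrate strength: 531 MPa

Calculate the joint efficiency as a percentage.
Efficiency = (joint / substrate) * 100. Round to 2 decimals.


Efficiency = (10.6 / 531) * 100 = 2.00%

2.00


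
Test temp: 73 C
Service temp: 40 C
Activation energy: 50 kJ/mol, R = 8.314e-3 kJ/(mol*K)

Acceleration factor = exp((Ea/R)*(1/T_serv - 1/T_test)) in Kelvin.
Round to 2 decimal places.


AF = exp((50/0.008314)*(1/313.15 - 1/346.15))
= 6.24

6.24


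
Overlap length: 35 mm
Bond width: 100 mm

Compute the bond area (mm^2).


Bond area = 35 * 100 = 3500 mm^2

3500


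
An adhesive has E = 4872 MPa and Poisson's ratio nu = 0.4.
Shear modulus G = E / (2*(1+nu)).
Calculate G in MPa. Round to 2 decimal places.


G = 4872 / (2*(1+0.4))
= 4872 / 2.80
= 1740.00 MPa

1740.00


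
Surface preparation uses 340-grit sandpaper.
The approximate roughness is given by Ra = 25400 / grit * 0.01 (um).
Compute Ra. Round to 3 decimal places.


Ra = 25400 / 340 * 0.01
= 254 / 340
= 0.747 um

0.747


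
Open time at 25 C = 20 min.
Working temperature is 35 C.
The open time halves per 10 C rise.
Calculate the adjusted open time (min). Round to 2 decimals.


factor = 2^((35 - 25) / 10) = 2.0000
ot = 20 / 2.0000 = 10.00 min

10.00


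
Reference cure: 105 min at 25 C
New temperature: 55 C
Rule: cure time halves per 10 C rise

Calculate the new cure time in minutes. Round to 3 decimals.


factor = 2^((55-25)/10) = 8.0000
t_new = 105 / 8.0000 = 13.125 min

13.125


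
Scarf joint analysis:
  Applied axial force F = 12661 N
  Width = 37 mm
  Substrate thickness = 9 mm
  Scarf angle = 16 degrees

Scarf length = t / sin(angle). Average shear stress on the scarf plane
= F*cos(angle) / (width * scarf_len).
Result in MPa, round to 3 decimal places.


Scarf length = 9 / sin(16 deg) = 32.6516 mm
cos(16 deg) = 0.961262
Shear = 12661 * 0.961262 / (37 * 32.6516)
= 10.074 MPa

10.074


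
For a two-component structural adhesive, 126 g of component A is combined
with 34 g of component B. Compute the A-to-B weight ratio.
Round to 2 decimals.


Weight ratio A:B = 126 / 34
= 3.71

3.71


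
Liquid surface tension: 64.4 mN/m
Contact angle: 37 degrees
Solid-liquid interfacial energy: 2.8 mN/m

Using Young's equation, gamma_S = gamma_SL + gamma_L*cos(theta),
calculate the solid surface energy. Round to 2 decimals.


gamma_S = 2.8 + 64.4 * cos(37)
= 54.23 mN/m

54.23


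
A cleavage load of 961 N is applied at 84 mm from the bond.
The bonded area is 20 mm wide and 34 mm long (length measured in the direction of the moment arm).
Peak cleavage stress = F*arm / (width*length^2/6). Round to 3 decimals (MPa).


Moment = 961 * 84 = 80724 N*mm
Section modulus = 20 * 1156 / 6 = 23120 / 6 mm^3
Stress = 80724 / (23120 / 6) = 484344 / 23120
= 20.949 MPa

20.949


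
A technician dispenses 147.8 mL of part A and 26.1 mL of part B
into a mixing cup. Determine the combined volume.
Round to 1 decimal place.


Combined volume = 147.8 + 26.1
= 173.9 mL

173.9


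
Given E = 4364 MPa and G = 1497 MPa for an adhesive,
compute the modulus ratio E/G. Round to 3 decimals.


E/G ratio = 4364 / 1497 = 2.915

2.915


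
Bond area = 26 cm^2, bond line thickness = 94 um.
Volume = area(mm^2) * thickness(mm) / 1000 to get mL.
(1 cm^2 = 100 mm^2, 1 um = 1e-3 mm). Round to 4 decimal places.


area_mm2 = 26 * 100 = 2600
blt_mm = 94 * 1e-3 = 0.094
vol_mm3 = 2600 * 0.094 = 244.4
vol_mL = 244.4 / 1000 = 0.2444 mL

0.2444


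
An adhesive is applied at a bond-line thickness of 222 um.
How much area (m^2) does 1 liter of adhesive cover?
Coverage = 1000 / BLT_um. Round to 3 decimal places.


Coverage = 1000 / 222 = 4.505 m^2

4.505


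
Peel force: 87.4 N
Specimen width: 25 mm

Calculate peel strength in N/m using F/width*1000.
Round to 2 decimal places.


Peel strength = 87.4 / 25 * 1000 = 3496.00 N/m

3496.00


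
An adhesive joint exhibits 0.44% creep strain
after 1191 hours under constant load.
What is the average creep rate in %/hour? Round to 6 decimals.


Creep rate = strain / time
= 0.44 / 1191
= 0.000369 %/h

0.000369


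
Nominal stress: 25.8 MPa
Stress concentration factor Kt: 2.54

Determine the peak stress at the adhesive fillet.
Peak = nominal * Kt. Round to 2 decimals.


Peak stress = 25.8 * 2.54
= 65.53 MPa

65.53


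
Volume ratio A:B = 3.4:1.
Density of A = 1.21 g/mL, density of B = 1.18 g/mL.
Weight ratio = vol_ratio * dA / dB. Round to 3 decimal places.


Wt ratio = 3.4 * 1.21 / 1.18
= 3.486

3.486


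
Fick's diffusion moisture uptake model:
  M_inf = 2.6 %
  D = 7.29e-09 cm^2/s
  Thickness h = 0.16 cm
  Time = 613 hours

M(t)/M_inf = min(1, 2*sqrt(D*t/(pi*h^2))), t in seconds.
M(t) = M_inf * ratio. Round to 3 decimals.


t_sec = 613 * 3600 = 2206800
ratio = 2*sqrt(7.29e-09*2206800/(pi*0.16^2))
= min(1, 0.894500)
= 0.894500
M(t) = 2.6 * 0.894500 = 2.326 %

2.326


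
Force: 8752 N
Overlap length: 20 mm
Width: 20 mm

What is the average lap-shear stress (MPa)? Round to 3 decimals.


Average shear stress = F / (overlap * width)
= 8752 / (20 * 20)
= 21.880 MPa

21.880


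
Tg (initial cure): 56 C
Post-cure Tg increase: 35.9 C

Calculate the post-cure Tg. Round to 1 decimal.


Post-cure Tg = 56 + 35.9 = 91.9 C

91.9


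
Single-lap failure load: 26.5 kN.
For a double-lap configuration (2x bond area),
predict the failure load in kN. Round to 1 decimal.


Failure load = 26.5 * 2 = 53.0 kN

53.0


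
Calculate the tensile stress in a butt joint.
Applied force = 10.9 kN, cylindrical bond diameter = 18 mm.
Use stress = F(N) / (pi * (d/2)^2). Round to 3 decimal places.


A = pi * 9.0^2 = 254.4690 mm^2
sigma = 10900.0 / 254.4690 = 42.834 MPa

42.834


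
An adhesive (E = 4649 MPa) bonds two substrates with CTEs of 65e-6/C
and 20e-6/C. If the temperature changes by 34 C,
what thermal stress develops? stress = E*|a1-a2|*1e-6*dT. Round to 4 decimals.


Stress = 4649 * |65 - 20| * 1e-6 * 34
= 7.1130 MPa

7.1130


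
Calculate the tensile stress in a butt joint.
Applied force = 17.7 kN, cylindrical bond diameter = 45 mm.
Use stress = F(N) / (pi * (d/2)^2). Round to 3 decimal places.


A = pi * 22.5^2 = 1590.4313 mm^2
sigma = 17700.0 / 1590.4313 = 11.129 MPa

11.129


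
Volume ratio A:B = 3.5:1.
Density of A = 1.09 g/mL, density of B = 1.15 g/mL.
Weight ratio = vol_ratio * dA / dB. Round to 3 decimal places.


Wt ratio = 3.5 * 1.09 / 1.15
= 3.317

3.317


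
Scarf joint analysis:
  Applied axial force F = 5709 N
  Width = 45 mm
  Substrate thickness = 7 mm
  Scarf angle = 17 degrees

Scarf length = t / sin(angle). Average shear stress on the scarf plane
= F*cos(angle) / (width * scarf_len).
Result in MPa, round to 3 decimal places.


Scarf length = 7 / sin(17 deg) = 23.9421 mm
cos(17 deg) = 0.956305
Shear = 5709 * 0.956305 / (45 * 23.9421)
= 5.067 MPa

5.067


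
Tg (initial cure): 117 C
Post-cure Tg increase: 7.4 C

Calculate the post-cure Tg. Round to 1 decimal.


Post-cure Tg = 117 + 7.4 = 124.4 C

124.4


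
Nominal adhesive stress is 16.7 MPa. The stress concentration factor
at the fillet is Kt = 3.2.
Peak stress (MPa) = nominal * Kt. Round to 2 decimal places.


Peak = 16.7 * 3.2 = 53.44 MPa

53.44


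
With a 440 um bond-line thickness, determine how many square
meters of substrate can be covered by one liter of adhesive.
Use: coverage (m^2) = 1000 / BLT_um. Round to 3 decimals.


Coverage = 1000 / 440 = 2.273 m^2

2.273


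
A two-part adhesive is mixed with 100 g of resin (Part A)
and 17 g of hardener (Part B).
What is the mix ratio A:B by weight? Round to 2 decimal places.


Mix ratio = mass_A / mass_B
= 100 / 17
= 5.88

5.88


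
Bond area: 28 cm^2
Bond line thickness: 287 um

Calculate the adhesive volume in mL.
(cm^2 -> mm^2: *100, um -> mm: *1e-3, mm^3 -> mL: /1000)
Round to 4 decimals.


V = 28*100 * 287*1e-3 / 1000
= 0.8036 mL

0.8036


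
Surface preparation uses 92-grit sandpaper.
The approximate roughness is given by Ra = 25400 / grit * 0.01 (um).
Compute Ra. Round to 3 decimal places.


Ra = 25400 / 92 * 0.01
= 254 / 92
= 2.761 um

2.761


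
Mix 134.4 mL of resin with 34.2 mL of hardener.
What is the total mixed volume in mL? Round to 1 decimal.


Total = 134.4 + 34.2 = 168.6 mL

168.6


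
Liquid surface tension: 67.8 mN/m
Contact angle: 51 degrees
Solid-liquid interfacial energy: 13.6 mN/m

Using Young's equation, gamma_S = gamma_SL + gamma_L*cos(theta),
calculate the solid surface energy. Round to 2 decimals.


gamma_S = 13.6 + 67.8 * cos(51)
= 56.27 mN/m

56.27


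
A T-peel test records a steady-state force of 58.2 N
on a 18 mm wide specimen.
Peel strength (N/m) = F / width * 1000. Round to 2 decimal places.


Peel strength = 58.2 / 18 * 1000
= 3233.33 N/m

3233.33


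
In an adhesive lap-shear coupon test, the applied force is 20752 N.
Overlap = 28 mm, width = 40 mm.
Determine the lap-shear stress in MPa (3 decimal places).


stress = F / (overlap * width)
= 20752 / (28 * 40)
= 18.529 MPa

18.529


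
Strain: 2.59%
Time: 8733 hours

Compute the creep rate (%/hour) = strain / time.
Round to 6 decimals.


Creep rate = 2.59 / 8733
= 0.000297 %/h

0.000297


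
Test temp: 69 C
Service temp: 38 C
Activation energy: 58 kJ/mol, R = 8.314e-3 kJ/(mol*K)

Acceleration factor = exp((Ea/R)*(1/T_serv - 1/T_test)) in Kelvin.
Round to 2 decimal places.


AF = exp((58/0.008314)*(1/311.15 - 1/342.15))
= 7.62

7.62


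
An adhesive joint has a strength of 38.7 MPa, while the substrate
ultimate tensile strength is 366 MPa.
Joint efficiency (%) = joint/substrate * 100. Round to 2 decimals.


Efficiency = 38.7 / 366 * 100
= 10.57%

10.57


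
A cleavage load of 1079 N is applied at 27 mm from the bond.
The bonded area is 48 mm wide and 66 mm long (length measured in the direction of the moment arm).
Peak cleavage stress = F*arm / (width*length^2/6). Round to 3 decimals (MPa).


Moment = 1079 * 27 = 29133 N*mm
Section modulus = 48 * 4356 / 6 = 209088 / 6 mm^3
Stress = 29133 / (209088 / 6) = 174798 / 209088
= 0.836 MPa

0.836


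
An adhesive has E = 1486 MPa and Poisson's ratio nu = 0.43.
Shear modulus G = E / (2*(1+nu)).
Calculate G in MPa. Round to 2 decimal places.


G = 1486 / (2*(1+0.43))
= 1486 / 2.86
= 519.58 MPa

519.58


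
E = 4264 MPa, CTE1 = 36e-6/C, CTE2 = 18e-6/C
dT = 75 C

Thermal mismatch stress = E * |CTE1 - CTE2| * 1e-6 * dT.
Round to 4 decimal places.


= 4264 * 18e-6 * 75
= 5.7564 MPa

5.7564


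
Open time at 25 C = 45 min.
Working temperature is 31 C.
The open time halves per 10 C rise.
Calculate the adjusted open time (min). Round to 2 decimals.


factor = 2^((31 - 25) / 10) = 1.5157
ot = 45 / 1.5157 = 29.69 min

29.69


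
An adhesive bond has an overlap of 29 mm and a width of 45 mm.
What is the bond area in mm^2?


Bond area = overlap * width
= 29 * 45
= 1305 mm^2

1305


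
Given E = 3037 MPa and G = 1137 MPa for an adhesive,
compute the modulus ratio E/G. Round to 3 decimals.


E/G ratio = 3037 / 1137 = 2.671

2.671


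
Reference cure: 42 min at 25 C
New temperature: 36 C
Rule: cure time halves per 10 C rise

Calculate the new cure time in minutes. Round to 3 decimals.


factor = 2^((36-25)/10) = 2.1435
t_new = 42 / 2.1435 = 19.594 min

19.594


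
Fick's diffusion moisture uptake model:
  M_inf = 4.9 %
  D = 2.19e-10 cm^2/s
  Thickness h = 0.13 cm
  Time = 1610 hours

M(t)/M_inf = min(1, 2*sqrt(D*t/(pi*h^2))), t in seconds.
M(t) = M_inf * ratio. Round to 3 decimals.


t_sec = 1610 * 3600 = 5796000
ratio = 2*sqrt(2.19e-10*5796000/(pi*0.13^2))
= min(1, 0.309242)
= 0.309242
M(t) = 4.9 * 0.309242 = 1.515 %

1.515


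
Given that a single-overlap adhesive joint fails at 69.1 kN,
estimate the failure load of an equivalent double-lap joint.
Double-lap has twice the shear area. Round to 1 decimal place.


Double-lap factor = 2
Expected load = 69.1 * 2 = 138.2 kN

138.2


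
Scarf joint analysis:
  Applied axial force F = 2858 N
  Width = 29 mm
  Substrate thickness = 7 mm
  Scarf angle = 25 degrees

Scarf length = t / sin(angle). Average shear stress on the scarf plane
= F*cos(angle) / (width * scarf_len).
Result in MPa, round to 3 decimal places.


Scarf length = 7 / sin(25 deg) = 16.5634 mm
cos(25 deg) = 0.906308
Shear = 2858 * 0.906308 / (29 * 16.5634)
= 5.393 MPa

5.393


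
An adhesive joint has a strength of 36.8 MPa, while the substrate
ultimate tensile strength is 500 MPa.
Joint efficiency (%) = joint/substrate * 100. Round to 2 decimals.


Efficiency = 36.8 / 500 * 100
= 7.36%

7.36


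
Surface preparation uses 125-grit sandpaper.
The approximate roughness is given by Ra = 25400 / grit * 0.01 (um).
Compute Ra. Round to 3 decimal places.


Ra = 25400 / 125 * 0.01
= 254 / 125
= 2.032 um

2.032


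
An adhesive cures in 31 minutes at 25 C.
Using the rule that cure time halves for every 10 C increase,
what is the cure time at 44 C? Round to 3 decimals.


Factor = 2^((44 - 25) / 10) = 3.7321
Cure time = 31 / 3.7321
= 8.306 minutes

8.306


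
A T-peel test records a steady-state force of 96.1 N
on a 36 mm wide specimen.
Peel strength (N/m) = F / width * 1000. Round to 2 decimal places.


Peel strength = 96.1 / 36 * 1000
= 2669.44 N/m

2669.44


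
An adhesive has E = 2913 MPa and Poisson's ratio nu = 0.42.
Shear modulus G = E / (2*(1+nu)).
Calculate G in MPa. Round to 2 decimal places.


G = 2913 / (2*(1+0.42))
= 2913 / 2.84
= 1025.70 MPa

1025.70


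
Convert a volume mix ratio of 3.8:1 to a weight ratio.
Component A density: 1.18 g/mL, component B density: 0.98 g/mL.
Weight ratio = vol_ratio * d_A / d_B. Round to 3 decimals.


= 3.8 * 1.18 / 0.98 = 4.576

4.576


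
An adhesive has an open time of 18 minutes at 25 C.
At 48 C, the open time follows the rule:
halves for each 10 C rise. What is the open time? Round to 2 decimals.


Factor = 2^((48-25)/10) = 4.9246
Open time = 18 / 4.9246 = 3.66 min

3.66


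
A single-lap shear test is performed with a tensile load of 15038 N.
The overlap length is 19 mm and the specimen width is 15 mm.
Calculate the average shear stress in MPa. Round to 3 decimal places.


Shear stress = F / (overlap * width)
= 15038 / (19 * 15)
= 15038 / 285
= 52.765 MPa

52.765


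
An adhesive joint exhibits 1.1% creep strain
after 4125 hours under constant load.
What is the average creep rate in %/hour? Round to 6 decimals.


Creep rate = strain / time
= 1.1 / 4125
= 0.000267 %/h

0.000267


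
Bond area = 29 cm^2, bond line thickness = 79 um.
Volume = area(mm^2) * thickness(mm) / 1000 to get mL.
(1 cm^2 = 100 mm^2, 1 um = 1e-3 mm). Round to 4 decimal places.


area_mm2 = 29 * 100 = 2900
blt_mm = 79 * 1e-3 = 0.079
vol_mm3 = 2900 * 0.079 = 229.1
vol_mL = 229.1 / 1000 = 0.2291 mL

0.2291


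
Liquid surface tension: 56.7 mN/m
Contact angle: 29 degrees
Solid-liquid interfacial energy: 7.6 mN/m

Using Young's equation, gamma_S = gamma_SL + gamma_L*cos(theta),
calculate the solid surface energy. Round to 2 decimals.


gamma_S = 7.6 + 56.7 * cos(29)
= 57.19 mN/m

57.19


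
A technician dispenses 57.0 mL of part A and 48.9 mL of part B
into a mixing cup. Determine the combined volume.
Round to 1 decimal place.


Combined volume = 57.0 + 48.9
= 105.9 mL

105.9


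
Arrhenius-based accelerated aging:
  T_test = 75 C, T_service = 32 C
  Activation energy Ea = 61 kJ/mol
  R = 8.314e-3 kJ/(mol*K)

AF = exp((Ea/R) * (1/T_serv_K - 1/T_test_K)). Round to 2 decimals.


T_test_K = 348.15, T_serv_K = 305.15
AF = exp((61/8.314e-3) * (1/305.15 - 1/348.15))
= 19.49

19.49


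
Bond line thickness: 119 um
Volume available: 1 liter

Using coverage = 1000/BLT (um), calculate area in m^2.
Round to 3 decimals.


1 L = 1e6 mm^3, thickness = 119 um = 0.119 mm
Area = 1e6 / 0.119 mm^2 = (1e6 / 0.119) / 1e6 m^2 = 1000 / 119 m^2
= 8.403 m^2

8.403


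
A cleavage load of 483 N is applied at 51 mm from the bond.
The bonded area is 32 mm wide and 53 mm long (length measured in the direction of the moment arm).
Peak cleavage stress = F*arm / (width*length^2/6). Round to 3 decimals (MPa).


Moment = 483 * 51 = 24633 N*mm
Section modulus = 32 * 2809 / 6 = 89888 / 6 mm^3
Stress = 24633 / (89888 / 6) = 147798 / 89888
= 1.644 MPa

1.644


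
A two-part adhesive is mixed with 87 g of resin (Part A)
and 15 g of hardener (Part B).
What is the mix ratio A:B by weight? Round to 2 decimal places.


Mix ratio = mass_A / mass_B
= 87 / 15
= 5.80

5.80


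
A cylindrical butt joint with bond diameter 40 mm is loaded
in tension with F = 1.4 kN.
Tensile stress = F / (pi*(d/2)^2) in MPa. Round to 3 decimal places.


Area = pi * (40/2)^2 = 1256.6371 mm^2
Stress = 1.4*1000 / 1256.6371
= 1.114 MPa

1.114


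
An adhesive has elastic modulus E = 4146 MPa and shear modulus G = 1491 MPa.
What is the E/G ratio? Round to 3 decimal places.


E/G = 4146 / 1491 = 2.781

2.781


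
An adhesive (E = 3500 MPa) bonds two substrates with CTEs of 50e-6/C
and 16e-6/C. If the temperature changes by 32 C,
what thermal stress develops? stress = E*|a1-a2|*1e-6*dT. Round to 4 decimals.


Stress = 3500 * |50 - 16| * 1e-6 * 32
= 3.8080 MPa

3.8080


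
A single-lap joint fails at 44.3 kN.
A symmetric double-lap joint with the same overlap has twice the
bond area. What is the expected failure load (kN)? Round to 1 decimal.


Double-lap load = 2 * 44.3 = 88.6 kN

88.6


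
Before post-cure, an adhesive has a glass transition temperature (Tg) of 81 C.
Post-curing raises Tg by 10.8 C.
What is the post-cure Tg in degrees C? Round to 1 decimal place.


Tg_post = Tg_base + delta_Tg
= 81 + 10.8
= 91.8 C

91.8


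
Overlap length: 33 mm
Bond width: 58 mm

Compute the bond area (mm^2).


Bond area = 33 * 58 = 1914 mm^2

1914


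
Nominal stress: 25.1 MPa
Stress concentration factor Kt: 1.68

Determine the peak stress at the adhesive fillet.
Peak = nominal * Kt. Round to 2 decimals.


Peak stress = 25.1 * 1.68
= 42.17 MPa

42.17


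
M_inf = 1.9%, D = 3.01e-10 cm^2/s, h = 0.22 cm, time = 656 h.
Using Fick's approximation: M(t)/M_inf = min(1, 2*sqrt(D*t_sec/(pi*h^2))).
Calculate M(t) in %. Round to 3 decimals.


t = 2361600 s
ratio = min(1, 2*sqrt(3.01e-10*2361600/(pi*0.0484)))
= 0.136747
M(t) = 1.9 * 0.136747 = 0.260%

0.260


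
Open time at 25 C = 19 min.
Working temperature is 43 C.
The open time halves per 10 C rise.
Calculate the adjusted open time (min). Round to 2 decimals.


factor = 2^((43 - 25) / 10) = 3.4822
ot = 19 / 3.4822 = 5.46 min

5.46


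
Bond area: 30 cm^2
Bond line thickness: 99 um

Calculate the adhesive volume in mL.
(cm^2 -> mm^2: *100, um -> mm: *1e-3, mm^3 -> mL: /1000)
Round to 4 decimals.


V = 30*100 * 99*1e-3 / 1000
= 0.2970 mL

0.2970


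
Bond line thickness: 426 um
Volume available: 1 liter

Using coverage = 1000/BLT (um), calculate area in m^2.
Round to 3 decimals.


1 L = 1e6 mm^3, thickness = 426 um = 0.426 mm
Area = 1e6 / 0.426 mm^2 = (1e6 / 0.426) / 1e6 m^2 = 1000 / 426 m^2
= 2.347 m^2

2.347


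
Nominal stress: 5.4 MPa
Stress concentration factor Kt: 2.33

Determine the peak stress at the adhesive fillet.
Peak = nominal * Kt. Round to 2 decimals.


Peak stress = 5.4 * 2.33
= 12.58 MPa

12.58


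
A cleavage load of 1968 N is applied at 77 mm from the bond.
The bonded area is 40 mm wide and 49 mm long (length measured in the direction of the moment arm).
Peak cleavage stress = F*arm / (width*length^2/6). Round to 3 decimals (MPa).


Moment = 1968 * 77 = 151536 N*mm
Section modulus = 40 * 2401 / 6 = 96040 / 6 mm^3
Stress = 151536 / (96040 / 6) = 909216 / 96040
= 9.467 MPa

9.467


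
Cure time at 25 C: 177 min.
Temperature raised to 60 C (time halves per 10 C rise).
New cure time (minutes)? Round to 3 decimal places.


Acceleration factor = 2^(35/10) = 11.3137
New time = 177 / 11.3137 = 15.645 min

15.645


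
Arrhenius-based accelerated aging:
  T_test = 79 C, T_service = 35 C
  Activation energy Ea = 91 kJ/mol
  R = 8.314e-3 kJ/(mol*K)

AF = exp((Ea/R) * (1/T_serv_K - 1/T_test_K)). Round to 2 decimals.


T_test_K = 352.15, T_serv_K = 308.15
AF = exp((91/8.314e-3) * (1/308.15 - 1/352.15))
= 84.61

84.61


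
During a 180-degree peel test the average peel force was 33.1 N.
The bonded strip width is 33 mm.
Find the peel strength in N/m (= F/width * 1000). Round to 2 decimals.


Peel strength = F/width * 1000
= 33.1 / 33 * 1000
= 1003.03 N/m

1003.03


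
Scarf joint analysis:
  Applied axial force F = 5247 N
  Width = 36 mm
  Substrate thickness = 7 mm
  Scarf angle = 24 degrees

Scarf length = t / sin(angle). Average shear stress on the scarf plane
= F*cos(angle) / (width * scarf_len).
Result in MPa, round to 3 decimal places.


Scarf length = 7 / sin(24 deg) = 17.2102 mm
cos(24 deg) = 0.913545
Shear = 5247 * 0.913545 / (36 * 17.2102)
= 7.737 MPa

7.737


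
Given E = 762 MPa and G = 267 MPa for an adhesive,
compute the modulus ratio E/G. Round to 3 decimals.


E/G ratio = 762 / 267 = 2.854

2.854


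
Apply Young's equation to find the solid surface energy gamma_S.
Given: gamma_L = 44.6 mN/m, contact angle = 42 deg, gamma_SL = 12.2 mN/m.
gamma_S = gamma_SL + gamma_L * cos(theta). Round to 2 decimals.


theta_rad = 42 * pi/180 = 0.733038
gamma_S = 12.2 + 44.6 * cos(0.733038)
= 45.34 mN/m

45.34


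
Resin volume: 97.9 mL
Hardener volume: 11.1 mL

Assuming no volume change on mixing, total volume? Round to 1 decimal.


V_total = 97.9 + 11.1 = 109.0 mL

109.0


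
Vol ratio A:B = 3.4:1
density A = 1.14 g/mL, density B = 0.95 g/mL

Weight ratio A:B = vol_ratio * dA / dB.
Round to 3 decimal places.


Weight ratio = 3.4 * 1.14 / 0.95
= 4.080

4.080


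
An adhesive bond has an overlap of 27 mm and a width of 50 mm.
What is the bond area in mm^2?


Bond area = overlap * width
= 27 * 50
= 1350 mm^2

1350


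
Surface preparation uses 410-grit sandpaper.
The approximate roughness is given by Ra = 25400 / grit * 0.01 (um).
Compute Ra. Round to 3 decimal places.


Ra = 25400 / 410 * 0.01
= 254 / 410
= 0.620 um

0.620


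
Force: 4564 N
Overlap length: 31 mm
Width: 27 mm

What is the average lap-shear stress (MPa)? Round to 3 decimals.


Average shear stress = F / (overlap * width)
= 4564 / (31 * 27)
= 5.453 MPa

5.453


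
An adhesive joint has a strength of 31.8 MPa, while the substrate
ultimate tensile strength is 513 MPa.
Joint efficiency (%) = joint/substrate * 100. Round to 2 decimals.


Efficiency = 31.8 / 513 * 100
= 6.20%

6.20


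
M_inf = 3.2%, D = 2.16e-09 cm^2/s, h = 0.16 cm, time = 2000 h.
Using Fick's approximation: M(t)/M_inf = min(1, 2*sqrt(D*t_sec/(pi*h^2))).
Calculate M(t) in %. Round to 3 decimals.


t = 7200000 s
ratio = min(1, 2*sqrt(2.16e-09*7200000/(pi*0.0256)))
= 0.879485
M(t) = 3.2 * 0.879485 = 2.814%

2.814


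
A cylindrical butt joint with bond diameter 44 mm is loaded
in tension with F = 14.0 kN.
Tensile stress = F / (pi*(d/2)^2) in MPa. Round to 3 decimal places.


Area = pi * (44/2)^2 = 1520.5308 mm^2
Stress = 14.0*1000 / 1520.5308
= 9.207 MPa

9.207


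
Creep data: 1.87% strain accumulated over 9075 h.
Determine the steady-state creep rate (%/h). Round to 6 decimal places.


Rate = 1.87 / 9075 = 0.000206 %/h

0.000206


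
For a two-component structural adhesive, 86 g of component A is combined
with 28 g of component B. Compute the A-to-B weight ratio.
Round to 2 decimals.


Weight ratio A:B = 86 / 28
= 3.07

3.07


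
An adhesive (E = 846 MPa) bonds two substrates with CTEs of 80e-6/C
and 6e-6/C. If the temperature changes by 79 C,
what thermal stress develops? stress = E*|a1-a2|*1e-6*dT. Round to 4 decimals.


Stress = 846 * |80 - 6| * 1e-6 * 79
= 4.9457 MPa

4.9457


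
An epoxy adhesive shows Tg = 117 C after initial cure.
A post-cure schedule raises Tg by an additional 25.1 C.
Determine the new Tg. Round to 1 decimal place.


New Tg = 117 + 25.1
= 142.1 C

142.1


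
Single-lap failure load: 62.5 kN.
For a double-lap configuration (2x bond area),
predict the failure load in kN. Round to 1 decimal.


Failure load = 62.5 * 2 = 125.0 kN

125.0


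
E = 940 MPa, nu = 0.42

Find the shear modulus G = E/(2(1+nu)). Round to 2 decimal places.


G = 940 / (2 * 1.42)
= 330.99 MPa

330.99


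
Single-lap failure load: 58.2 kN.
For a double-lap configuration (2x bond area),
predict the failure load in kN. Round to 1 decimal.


Failure load = 58.2 * 2 = 116.4 kN

116.4


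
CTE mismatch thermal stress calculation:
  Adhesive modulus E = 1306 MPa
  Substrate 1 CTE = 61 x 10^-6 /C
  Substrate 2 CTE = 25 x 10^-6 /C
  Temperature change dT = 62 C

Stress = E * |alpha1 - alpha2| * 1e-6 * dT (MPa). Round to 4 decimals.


delta_alpha = |61 - 25| = 36 x 10^-6/C
Stress = 1306 * 36e-6 * 62
= 2.9150 MPa

2.9150


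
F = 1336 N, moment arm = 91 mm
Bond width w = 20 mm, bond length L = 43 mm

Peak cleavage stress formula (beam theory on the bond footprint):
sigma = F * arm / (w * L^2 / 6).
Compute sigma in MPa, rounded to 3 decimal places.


sigma = (1336 * 91) / (20 * 1849 / 6)
= 121576 * 6 / 36980
= 729456 / 36980
= 19.726 MPa

19.726


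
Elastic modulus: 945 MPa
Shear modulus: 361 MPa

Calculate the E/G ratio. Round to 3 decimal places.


E / G = 945 / 361 = 2.618

2.618


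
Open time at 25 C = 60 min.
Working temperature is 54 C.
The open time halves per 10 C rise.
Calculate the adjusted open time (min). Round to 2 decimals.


factor = 2^((54 - 25) / 10) = 7.4643
ot = 60 / 7.4643 = 8.04 min

8.04


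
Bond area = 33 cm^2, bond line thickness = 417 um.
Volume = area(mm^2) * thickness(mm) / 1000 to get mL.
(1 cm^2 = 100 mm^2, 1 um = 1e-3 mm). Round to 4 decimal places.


area_mm2 = 33 * 100 = 3300
blt_mm = 417 * 1e-3 = 0.417
vol_mm3 = 3300 * 0.417 = 1376.1
vol_mL = 1376.1 / 1000 = 1.3761 mL

1.3761


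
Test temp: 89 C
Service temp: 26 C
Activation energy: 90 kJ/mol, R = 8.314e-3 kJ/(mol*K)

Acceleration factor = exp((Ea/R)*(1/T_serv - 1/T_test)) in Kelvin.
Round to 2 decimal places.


AF = exp((90/0.008314)*(1/299.15 - 1/362.15))
= 541.85

541.85


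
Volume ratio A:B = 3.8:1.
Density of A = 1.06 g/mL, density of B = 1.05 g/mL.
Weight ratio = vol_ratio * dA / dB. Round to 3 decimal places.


Wt ratio = 3.8 * 1.06 / 1.05
= 3.836

3.836


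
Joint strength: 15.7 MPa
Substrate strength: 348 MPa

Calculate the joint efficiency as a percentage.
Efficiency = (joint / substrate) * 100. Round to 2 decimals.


Efficiency = (15.7 / 348) * 100 = 4.51%

4.51


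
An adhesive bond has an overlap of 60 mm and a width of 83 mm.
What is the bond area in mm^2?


Bond area = overlap * width
= 60 * 83
= 4980 mm^2

4980


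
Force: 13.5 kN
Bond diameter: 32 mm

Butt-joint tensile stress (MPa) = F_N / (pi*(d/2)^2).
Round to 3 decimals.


F_N = 13.5 * 1000 = 13500.0 N
A = pi*(16.0)^2 = 804.2477 mm^2
stress = 13500.0 / 804.2477 = 16.786 MPa

16.786


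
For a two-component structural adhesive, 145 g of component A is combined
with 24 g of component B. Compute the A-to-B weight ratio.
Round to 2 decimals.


Weight ratio A:B = 145 / 24
= 6.04

6.04


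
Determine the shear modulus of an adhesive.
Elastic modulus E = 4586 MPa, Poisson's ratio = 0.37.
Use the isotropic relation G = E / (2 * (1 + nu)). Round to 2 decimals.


G = 4586 / (2*(1+0.37)) = 4586 / 2.74
= 1673.72 MPa

1673.72


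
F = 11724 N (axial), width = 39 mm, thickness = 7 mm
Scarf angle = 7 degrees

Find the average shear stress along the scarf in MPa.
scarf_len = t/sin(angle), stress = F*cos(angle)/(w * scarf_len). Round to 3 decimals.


scarf_len = 7/sin(7 deg) = 57.4386
cos(7 deg) = 0.992546
stress = 11724*0.992546/(39*57.4386) = 5.195 MPa

5.195


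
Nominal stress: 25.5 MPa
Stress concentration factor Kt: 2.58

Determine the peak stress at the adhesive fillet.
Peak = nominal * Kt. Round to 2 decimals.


Peak stress = 25.5 * 2.58
= 65.79 MPa

65.79


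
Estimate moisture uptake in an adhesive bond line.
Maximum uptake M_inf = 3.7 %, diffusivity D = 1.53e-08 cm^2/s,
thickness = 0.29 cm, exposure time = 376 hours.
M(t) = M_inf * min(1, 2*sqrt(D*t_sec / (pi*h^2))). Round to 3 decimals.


Convert time: 376 h = 1353600 s
ratio = min(1, 2*sqrt(1.53e-08*1353600/(pi*0.29^2)))
= 0.559948
M(t) = 3.7 * 0.559948 = 2.072%

2.072


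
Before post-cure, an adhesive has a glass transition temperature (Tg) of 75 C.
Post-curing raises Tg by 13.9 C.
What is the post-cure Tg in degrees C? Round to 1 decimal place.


Tg_post = Tg_base + delta_Tg
= 75 + 13.9
= 88.9 C

88.9


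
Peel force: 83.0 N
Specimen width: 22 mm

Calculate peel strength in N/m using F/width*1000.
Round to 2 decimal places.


Peel strength = 83.0 / 22 * 1000 = 3772.73 N/m

3772.73


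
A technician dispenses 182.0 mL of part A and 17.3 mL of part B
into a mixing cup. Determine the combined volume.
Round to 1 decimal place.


Combined volume = 182.0 + 17.3
= 199.3 mL

199.3


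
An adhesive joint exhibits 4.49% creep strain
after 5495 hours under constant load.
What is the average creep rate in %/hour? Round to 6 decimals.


Creep rate = strain / time
= 4.49 / 5495
= 0.000817 %/h

0.000817


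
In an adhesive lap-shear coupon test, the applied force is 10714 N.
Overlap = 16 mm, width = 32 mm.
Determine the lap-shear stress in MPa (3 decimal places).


stress = F / (overlap * width)
= 10714 / (16 * 32)
= 20.926 MPa

20.926


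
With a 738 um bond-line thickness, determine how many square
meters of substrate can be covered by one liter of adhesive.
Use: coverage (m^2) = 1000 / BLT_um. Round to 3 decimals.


Coverage = 1000 / 738 = 1.355 m^2

1.355


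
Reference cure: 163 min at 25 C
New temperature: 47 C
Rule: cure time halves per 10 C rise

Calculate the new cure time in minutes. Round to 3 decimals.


factor = 2^((47-25)/10) = 4.5948
t_new = 163 / 4.5948 = 35.475 min

35.475


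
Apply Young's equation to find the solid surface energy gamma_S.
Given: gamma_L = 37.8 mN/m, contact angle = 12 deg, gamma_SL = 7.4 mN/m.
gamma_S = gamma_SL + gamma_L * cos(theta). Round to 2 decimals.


theta_rad = 12 * pi/180 = 0.209440
gamma_S = 7.4 + 37.8 * cos(0.209440)
= 44.37 mN/m

44.37


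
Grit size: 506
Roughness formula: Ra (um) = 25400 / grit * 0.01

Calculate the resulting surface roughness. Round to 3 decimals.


Ra = 25400 / 506 * 0.01
= 0.502 um

0.502


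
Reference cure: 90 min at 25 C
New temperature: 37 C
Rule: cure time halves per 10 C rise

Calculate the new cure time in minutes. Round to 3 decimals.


factor = 2^((37-25)/10) = 2.2974
t_new = 90 / 2.2974 = 39.175 min

39.175


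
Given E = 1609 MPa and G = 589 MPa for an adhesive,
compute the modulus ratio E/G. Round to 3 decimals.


E/G ratio = 1609 / 589 = 2.732

2.732


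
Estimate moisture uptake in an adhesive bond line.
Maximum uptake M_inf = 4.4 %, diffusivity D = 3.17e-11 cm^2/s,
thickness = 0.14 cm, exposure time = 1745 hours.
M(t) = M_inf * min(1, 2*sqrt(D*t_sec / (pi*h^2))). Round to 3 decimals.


Convert time: 1745 h = 6282000 s
ratio = min(1, 2*sqrt(3.17e-11*6282000/(pi*0.14^2)))
= 0.113738
M(t) = 4.4 * 0.113738 = 0.500%

0.500


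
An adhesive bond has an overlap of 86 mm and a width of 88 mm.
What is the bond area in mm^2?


Bond area = overlap * width
= 86 * 88
= 7568 mm^2

7568


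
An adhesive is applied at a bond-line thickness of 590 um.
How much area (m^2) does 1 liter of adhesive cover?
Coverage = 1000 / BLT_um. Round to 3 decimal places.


Coverage = 1000 / 590 = 1.695 m^2

1.695


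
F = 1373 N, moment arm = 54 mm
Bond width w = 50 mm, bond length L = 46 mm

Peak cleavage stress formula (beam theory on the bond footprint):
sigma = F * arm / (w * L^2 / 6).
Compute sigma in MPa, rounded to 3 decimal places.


sigma = (1373 * 54) / (50 * 2116 / 6)
= 74142 * 6 / 105800
= 444852 / 105800
= 4.205 MPa

4.205


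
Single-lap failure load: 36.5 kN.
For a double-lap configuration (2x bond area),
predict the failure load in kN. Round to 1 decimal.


Failure load = 36.5 * 2 = 73.0 kN

73.0


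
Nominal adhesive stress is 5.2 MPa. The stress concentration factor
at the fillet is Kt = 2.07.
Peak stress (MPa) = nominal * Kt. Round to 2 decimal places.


Peak = 5.2 * 2.07 = 10.76 MPa

10.76


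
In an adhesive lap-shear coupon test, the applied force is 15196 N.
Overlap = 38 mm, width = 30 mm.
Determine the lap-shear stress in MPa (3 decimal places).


stress = F / (overlap * width)
= 15196 / (38 * 30)
= 13.330 MPa

13.330


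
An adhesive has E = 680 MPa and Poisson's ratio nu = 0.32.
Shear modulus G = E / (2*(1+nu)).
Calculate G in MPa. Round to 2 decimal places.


G = 680 / (2*(1+0.32))
= 680 / 2.64
= 257.58 MPa

257.58


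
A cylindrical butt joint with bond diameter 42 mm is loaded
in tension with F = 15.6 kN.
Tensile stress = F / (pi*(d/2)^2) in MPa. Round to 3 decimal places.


Area = pi * (42/2)^2 = 1385.4424 mm^2
Stress = 15.6*1000 / 1385.4424
= 11.260 MPa

11.260


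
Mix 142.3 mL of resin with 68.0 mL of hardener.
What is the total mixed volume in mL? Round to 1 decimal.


Total = 142.3 + 68.0 = 210.3 mL

210.3


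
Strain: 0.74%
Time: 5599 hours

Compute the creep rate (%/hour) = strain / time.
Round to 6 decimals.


Creep rate = 0.74 / 5599
= 0.000132 %/h

0.000132


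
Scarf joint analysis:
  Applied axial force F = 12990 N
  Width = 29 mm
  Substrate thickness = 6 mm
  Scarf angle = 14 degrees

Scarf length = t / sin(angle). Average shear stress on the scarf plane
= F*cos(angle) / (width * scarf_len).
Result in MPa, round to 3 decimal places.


Scarf length = 6 / sin(14 deg) = 24.8014 mm
cos(14 deg) = 0.970296
Shear = 12990 * 0.970296 / (29 * 24.8014)
= 17.524 MPa

17.524


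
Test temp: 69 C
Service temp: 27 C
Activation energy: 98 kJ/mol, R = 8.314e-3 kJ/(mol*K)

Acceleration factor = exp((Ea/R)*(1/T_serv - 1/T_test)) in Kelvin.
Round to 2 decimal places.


AF = exp((98/0.008314)*(1/300.15 - 1/342.15))
= 124.05

124.05


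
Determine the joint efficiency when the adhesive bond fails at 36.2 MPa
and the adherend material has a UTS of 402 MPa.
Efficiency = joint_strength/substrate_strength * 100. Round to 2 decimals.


Joint efficiency = 36.2 / 402 * 100
= 9.00%

9.00


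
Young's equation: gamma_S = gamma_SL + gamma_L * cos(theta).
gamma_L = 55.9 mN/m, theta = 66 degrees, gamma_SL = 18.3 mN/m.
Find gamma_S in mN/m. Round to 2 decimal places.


cos(66 deg) = 0.406737
gamma_S = 18.3 + 55.9 * 0.406737
= 41.04 mN/m

41.04


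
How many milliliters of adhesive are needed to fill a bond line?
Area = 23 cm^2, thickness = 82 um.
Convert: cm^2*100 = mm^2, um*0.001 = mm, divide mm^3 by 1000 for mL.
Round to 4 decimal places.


= (23 * 100) * (82 * 0.001) / 1000
= 0.1886 mL

0.1886


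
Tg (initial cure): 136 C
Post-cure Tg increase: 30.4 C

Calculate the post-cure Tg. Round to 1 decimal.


Post-cure Tg = 136 + 30.4 = 166.4 C

166.4


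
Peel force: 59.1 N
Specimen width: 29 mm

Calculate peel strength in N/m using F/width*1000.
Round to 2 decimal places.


Peel strength = 59.1 / 29 * 1000 = 2037.93 N/m

2037.93


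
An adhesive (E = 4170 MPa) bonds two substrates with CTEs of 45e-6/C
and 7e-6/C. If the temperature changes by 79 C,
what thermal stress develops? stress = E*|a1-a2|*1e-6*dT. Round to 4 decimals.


Stress = 4170 * |45 - 7| * 1e-6 * 79
= 12.5183 MPa

12.5183


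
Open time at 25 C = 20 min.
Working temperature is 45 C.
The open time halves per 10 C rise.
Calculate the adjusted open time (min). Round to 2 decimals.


factor = 2^((45 - 25) / 10) = 4.0000
ot = 20 / 4.0000 = 5.00 min

5.00


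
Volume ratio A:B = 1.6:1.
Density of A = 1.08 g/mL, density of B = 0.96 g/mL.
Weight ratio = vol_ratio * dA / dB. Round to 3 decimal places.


Wt ratio = 1.6 * 1.08 / 0.96
= 1.800

1.800


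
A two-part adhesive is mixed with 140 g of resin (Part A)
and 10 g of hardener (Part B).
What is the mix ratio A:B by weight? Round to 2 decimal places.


Mix ratio = mass_A / mass_B
= 140 / 10
= 14.00

14.00


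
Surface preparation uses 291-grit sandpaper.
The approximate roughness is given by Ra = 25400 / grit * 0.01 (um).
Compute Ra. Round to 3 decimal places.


Ra = 25400 / 291 * 0.01
= 254 / 291
= 0.873 um

0.873


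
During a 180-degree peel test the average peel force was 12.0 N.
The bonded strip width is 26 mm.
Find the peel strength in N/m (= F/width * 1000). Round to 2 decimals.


Peel strength = F/width * 1000
= 12.0 / 26 * 1000
= 461.54 N/m

461.54


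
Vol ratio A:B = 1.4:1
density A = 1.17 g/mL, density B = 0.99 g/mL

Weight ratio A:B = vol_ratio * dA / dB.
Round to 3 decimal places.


Weight ratio = 1.4 * 1.17 / 0.99
= 1.655

1.655


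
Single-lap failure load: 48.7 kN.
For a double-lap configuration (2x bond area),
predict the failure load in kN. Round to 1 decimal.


Failure load = 48.7 * 2 = 97.4 kN

97.4


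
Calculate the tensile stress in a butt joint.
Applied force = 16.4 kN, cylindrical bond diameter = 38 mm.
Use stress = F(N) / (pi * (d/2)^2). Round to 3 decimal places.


A = pi * 19.0^2 = 1134.1149 mm^2
sigma = 16400.0 / 1134.1149 = 14.461 MPa

14.461


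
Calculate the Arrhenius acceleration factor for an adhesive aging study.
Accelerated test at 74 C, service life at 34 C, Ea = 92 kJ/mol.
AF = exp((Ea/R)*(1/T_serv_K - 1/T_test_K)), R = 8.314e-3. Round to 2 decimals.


T_test = 347.15 K, T_serv = 307.15 K
Ea/R = 92 / 0.008314 = 11065.67
AF = exp(11065.67 * (1/307.15 - 1/347.15))
= 63.51

63.51


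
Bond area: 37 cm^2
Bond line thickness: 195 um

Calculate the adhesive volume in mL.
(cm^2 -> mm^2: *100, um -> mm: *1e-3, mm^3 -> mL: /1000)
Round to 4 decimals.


V = 37*100 * 195*1e-3 / 1000
= 0.7215 mL

0.7215


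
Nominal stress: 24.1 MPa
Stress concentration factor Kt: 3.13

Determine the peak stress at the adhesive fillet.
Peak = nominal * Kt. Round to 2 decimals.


Peak stress = 24.1 * 3.13
= 75.43 MPa

75.43


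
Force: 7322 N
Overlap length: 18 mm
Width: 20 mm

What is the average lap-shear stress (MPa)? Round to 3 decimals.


Average shear stress = F / (overlap * width)
= 7322 / (18 * 20)
= 20.339 MPa

20.339


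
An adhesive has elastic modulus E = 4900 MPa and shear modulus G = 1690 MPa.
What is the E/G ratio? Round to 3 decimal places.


E/G = 4900 / 1690 = 2.899

2.899
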